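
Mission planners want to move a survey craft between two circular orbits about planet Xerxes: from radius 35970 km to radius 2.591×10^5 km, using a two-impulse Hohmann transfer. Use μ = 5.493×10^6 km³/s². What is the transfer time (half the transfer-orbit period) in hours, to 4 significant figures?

t = 21.10 hours

Transfer-ellipse semi-major axis a_t = (r₁ + r₂)/2 = (35970 + 2.591×10^5)/2 = 1.47535×10^5 km.
By Kepler's third law the transfer-orbit period is T = 2π√(a_t³/μ), so t = T/2 = 75960 s.
Converting: 75960 s ÷ 3600 s/hour = 21.10 hours.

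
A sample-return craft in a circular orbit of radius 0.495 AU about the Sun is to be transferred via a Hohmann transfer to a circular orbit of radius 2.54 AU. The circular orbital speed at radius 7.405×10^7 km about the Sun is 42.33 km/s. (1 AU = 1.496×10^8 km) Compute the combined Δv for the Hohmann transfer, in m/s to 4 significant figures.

From the circular-orbit relation v² = μ/r at r = 7.405×10^7 km: μ = v²r = (42.33)² × 7.405×10^7 = 1.32685×10^11 km³/s².
In km: r₁ = 0.495 × 1.496×10^8 = 7.4052×10^7 km; r₂ = 2.54 × 1.496×10^8 = 3.79984×10^8 km.
Transfer-ellipse semi-major axis a_t = (r₁ + r₂)/2 = (7.4052×10^7 + 3.79984×10^8)/2 = 2.27018×10^8 km.
Circular speed at r₁: v₁ = √(μ/r₁) = √(1.32685×10^11/7.4052×10^7) = 42.329 km/s.
Transfer-orbit speed at r₁ (vis-viva equation): v_p = √[μ(2/r₁ − 1/a_t)] = 54.764 km/s.
First burn Δv₁ = |v_p − v₁| = 12.435 km/s.
Circular speed at r₂: v₂ = √(μ/r₂) = 18.687 km/s.
Transfer-orbit speed at r₂: v_a = √[μ(2/r₂ − 1/a_t)] = 10.673 km/s.
Second burn Δv₂ = |v₂ − v_a| = 8.0140 km/s.
Δv = Δv₁ + Δv₂ = 12.435 + 8.0140 = 20.45 km/s.

Δv = 20450 m/s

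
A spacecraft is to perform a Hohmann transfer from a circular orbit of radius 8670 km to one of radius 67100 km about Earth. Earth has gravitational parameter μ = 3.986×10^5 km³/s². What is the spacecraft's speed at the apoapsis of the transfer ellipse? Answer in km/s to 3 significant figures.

Semi-major axis of the transfer orbit: a_t = (8670 + 67100)/2 = 37885 km.
At apoapsis, r = 67100 km.
Vis-viva: v = √[μ(2/r − 1/a_t)] = √[3.986×10^5 × (2/67100 − 1/37885)] = 1.166 km/s.

v = 1.17 km/s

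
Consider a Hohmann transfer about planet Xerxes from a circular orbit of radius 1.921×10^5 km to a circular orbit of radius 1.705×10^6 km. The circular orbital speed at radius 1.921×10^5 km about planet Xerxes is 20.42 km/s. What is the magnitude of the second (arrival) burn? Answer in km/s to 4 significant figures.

From the circular-orbit relation v² = μ/r at r = 1.921×10^5 km: μ = v²r = (20.42)² × 1.921×10^5 = 8.01012×10^7 km³/s².
Semi-major axis of the transfer orbit: a_t = (1.921×10^5 + 1.705×10^6)/2 = 9.4855×10^5 km.
On the circular orbit at r = 1.705×10^6 km, v_c = √(μ/r) = 6.8542 km/s.
Transfer-orbit speed at the same r (vis-viva, a = a_t): v_t = √[μ(2/r − 1/a_t)] = 3.0845 km/s.
Δv₂ = |v_t − v_c| = |3.0845 − 6.8542| = 3.770 km/s.

Δv₂ = 3.770 km/s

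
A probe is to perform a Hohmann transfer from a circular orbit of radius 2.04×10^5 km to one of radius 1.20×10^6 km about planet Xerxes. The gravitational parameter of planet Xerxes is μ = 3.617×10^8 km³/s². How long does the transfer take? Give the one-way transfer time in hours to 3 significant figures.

Transfer-ellipse semi-major axis a_t = (r₁ + r₂)/2 = (2.040×10^5 + 1.200×10^6)/2 = 7.020×10^5 km.
Half the transfer-orbit period gives t = π√(a_t³/μ) = 97160 s.
Converting: 97160 s ÷ 3600 s/hour = 27.0 hours.

t = 27.0 hours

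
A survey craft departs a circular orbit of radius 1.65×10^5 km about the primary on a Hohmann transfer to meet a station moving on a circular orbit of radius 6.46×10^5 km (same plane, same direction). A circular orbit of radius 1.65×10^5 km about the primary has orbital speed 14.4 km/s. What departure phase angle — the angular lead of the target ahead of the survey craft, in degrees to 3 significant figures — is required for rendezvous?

φ = 90.5°

From the circular-orbit relation v² = μ/r at r = 1.65×10^5 km: μ = v²r = (14.4)² × 1.65×10^5 = 3.42144×10^7 km³/s².
Transfer-ellipse semi-major axis a_t = (r₁ + r₂)/2 = (1.650×10^5 + 6.460×10^5)/2 = 4.055×10^5 km.
Transfer time t = π√(a_t³/μ) = 1.38686×10^5 s.
Target angular speed ω₂ = √(μ/r₂³) = 1.12656×10^-5 rad/s.
Angle swept by the target during transfer: ω₂·t = 1.5624 rad = 89.52°.
Arrival is 180° from departure on the ellipse, so φ = 180° − 89.52° = 90.5°.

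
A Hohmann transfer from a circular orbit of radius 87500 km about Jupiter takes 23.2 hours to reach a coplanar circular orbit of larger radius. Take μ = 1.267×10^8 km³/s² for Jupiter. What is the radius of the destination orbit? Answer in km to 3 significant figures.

r₂ = 8.07×10^5 km

Transfer time t = 23.2 hours = 83520 s, and t = π√(a_t³/μ).
So a_t = (μ t²/π²)^(1/3) = (1.267×10^8 × (83520)² / π²)^(1/3) = 4.4739×10^5 km.
Since a_t = (r₁ + r₂)/2, r₂ = 2a_t − r₁ = 2×4.4739×10^5 − 87500 = 8.0728×10^5 km.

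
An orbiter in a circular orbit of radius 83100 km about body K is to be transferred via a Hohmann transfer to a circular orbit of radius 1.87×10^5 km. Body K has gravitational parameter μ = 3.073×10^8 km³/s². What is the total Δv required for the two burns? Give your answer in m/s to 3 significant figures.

Δv = 19500 m/s

Transfer-ellipse semi-major axis a_t = (r₁ + r₂)/2 = (83100 + 1.870×10^5)/2 = 1.3505×10^5 km.
At r₁ the circular-orbit speed is v₁ = √(μ/r₁) = 60.81 km/s.
Transfer-orbit speed at r₁ (v² = μ(2/r − 1/a)): v_p = √[μ(2/r₁ − 1/a_t)] = 71.56 km/s.
First burn Δv₁ = |v_p − v₁| = 10.75 km/s.
At r₂, v₂ = √(μ/r₂) = 40.538 km/s.
Transfer-orbit speed at r₂: v_a = √[μ(2/r₂ − 1/a_t)] = 31.799 km/s.
Second burn Δv₂ = |v₂ − v_a| = 8.739 km/s.
Total Δv = Δv₁ + Δv₂ = 19.49 km/s.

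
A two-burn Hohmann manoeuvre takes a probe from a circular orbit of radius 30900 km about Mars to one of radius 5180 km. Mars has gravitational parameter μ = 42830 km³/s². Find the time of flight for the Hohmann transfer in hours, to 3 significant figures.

t = 10.2 hours

Semi-major axis of the transfer orbit: a_t = (30900 + 5180)/2 = 18040 km.
By Kepler's third law the transfer-orbit period is T = 2π√(a_t³/μ), so t = T/2 = 36780 s.
Converting: 36780 s ÷ 3600 s/hour = 10.2 hours.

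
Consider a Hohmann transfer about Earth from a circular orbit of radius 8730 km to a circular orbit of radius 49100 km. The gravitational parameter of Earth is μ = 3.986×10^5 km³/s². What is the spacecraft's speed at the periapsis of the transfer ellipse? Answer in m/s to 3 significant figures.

Semi-major axis of the transfer orbit: a_t = (8730 + 49100)/2 = 28915 km.
The periapsis of the transfer ellipse is at r = 8730 km.
Applying v² = μ(2/r − 1/a_t): v = 8.805 km/s.

v = 8810 m/s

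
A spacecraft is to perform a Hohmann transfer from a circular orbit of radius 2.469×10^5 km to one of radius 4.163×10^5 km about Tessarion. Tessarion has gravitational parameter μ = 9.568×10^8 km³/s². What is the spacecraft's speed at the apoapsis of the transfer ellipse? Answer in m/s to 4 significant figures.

Transfer-ellipse semi-major axis a_t = (r₁ + r₂)/2 = (2.469×10^5 + 4.163×10^5)/2 = 3.316×10^5 km.
At apoapsis, r = 4.163×10^5 km.
From the vis-viva equation, v = √[μ(2/r − 1/a_t)] = 41.37 km/s.

v = 41370 m/s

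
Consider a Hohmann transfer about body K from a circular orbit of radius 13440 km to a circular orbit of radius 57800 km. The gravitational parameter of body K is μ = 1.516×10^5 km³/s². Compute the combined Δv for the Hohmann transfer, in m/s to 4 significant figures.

Δv = 1544 m/s

Semi-major axis of the transfer orbit: a_t = (13440 + 57800)/2 = 35620 km.
At r₁ the circular-orbit speed is v₁ = √(μ/r₁) = 3.35854 km/s.
Transfer-orbit speed at r₁ (v² = μ(2/r − 1/a)): v_p = √[μ(2/r₁ − 1/a_t)] = 4.27826 km/s.
First burn Δv₁ = |v_p − v₁| = 0.9197 km/s.
At r₂, v₂ = √(μ/r₂) = 1.6195 km/s.
Transfer-orbit speed at r₂: v_a = √[μ(2/r₂ − 1/a_t)] = 0.99481 km/s.
Second burn Δv₂ = |v₂ − v_a| = 0.6247 km/s.
Total Δv = Δv₁ + Δv₂ = 1.544 km/s.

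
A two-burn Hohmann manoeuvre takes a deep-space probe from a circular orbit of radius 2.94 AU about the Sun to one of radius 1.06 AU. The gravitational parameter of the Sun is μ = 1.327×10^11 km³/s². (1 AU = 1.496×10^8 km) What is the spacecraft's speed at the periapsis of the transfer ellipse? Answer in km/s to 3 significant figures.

v = 35.1 km/s

In km: r₁ = 2.94 × 1.496×10^8 = 4.39824×10^8 km; r₂ = 1.06 × 1.496×10^8 = 1.58576×10^8 km.
Semi-major axis of the transfer orbit: a_t = (4.39824×10^8 + 1.58576×10^8)/2 = 2.992×10^8 km.
At periapsis, r = 1.58576×10^8 km.
From the vis-viva equation, v = √[μ(2/r − 1/a_t)] = 35.07 km/s.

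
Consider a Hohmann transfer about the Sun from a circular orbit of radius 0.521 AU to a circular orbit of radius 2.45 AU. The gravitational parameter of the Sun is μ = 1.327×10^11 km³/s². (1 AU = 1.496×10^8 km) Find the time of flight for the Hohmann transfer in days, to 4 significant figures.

In km: r₁ = 0.521 × 1.496×10^8 = 7.79416×10^7 km; r₂ = 2.45 × 1.496×10^8 = 3.6652×10^8 km.
Semi-major axis of the transfer orbit: a_t = (7.79416×10^7 + 3.6652×10^8)/2 = 2.222308×10^8 km.
Transfer time t = π√(a_t³/μ) = π√((2.222308×10^8)³ / 1.327×10^11) = 2.857×10^7 s.
Converting: 2.857×10^7 s ÷ 86400 s/day = 330.7 days.

t = 330.7 days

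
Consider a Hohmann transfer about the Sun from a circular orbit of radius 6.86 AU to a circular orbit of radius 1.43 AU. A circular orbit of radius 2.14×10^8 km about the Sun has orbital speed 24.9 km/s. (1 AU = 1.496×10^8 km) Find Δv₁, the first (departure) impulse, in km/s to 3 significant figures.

From the circular-orbit relation v² = μ/r at r = 2.14×10^8 km: μ = v²r = (24.9)² × 2.14×10^8 = 1.32682×10^11 km³/s².
In km: r₁ = 6.86 × 1.496×10^8 = 1.026256×10^9 km; r₂ = 1.43 × 1.496×10^8 = 2.13928×10^8 km.
Semi-major axis of the transfer orbit: a_t = (1.026256×10^9 + 2.13928×10^8)/2 = 6.20092×10^8 km.
Circular speed at r = 1.026256×10^9 km: v_c = √(μ/r) = 11.3705 km/s.
Vis-viva on the transfer ellipse at r = 1.026256×10^9 km gives v_t = √[μ(2/r − 1/a_t)] = 6.67858 km/s.
Δv₁ = |v_t − v_c| = |6.67858 − 11.3705| = 4.692 km/s.

Δv₁ = 4.69 km/s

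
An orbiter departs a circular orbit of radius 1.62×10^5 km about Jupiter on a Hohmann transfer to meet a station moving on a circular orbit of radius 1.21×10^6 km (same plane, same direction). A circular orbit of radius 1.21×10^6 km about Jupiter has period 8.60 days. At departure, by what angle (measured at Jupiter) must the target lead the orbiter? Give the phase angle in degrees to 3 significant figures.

φ = 103°

From Kepler's third law T² = 4π²r³/μ at r = 1.21×10^6 km, T = 8.60 days = 8.60 × 86400 s = 7.4304×10^5 s: μ = 4π²r³/T² = 1.26675×10^8 km³/s².
Transfer-ellipse semi-major axis a_t = (r₁ + r₂)/2 = (1.620×10^5 + 1.210×10^6)/2 = 6.860×10^5 km.
The half-period of the transfer ellipse is t = π√(a_t³/μ) = 1.586×10^5 s.
The target's mean motion on its circular orbit is ω₂ = √(μ/r₂³) = 8.456×10^-6 rad/s.
Angle swept by the target during transfer: ω₂·t = 1.3411 rad = 76.84°.
Arrival is 180° from departure on the ellipse, so φ = 180° − 76.84° = 103°.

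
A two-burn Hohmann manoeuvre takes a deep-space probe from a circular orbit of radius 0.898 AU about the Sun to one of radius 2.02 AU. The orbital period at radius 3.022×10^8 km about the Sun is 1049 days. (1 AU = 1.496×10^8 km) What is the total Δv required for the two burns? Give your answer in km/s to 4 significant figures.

Δv = 10.06 km/s

From Kepler's third law T² = 4π²r³/μ at r = 3.022×10^8 km, T = 1049 days = 1049 × 86400 s = 9.06336×10^7 s: μ = 4π²r³/T² = 1.32637×10^11 km³/s².
In km: r₁ = 0.898 × 1.496×10^8 = 1.343408×10^8 km; r₂ = 2.02 × 1.496×10^8 = 3.02192×10^8 km.
The Hohmann ellipse has a_t = (r₁ + r₂)/2 = 2.182664×10^8 km.
At r₁ the circular-orbit speed is v₁ = √(μ/r₁) = 31.4216 km/s.
Transfer-orbit speed at r₁ (vis-viva equation): v_p = √[μ(2/r₁ − 1/a_t)] = 36.9723 km/s.
First burn Δv₁ = |v_p − v₁| = 5.5507 km/s.
Circular speed at r₂: v₂ = √(μ/r₂) = 20.9503 km/s.
Transfer-orbit speed at r₂: v_a = √[μ(2/r₂ − 1/a_t)] = 16.4362 km/s.
Second burn Δv₂ = |v₂ − v_a| = 4.5141 km/s.
Total Δv = Δv₁ + Δv₂ = 10.06 km/s.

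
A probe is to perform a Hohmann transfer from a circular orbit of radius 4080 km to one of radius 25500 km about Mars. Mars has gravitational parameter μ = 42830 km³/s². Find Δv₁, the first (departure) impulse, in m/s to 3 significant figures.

Δv₁ = 1010 m/s

The Hohmann ellipse has a_t = (r₁ + r₂)/2 = 14790 km.
Circular speed at r = 4080 km: v_c = √(μ/r) = 3.240 km/s.
Transfer-orbit speed at the same r (vis-viva, a = a_t): v_t = √[μ(2/r − 1/a_t)] = 4.254 km/s.
Δv₁ = |v_t − v_c| = |4.254 − 3.240| = 1.014 km/s.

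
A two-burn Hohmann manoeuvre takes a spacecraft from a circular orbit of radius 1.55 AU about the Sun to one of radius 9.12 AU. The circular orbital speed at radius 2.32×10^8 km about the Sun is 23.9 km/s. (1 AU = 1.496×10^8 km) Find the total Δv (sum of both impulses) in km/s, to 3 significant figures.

From the circular-orbit relation v² = μ/r at r = 2.32×10^8 km: μ = v²r = (23.9)² × 2.32×10^8 = 1.32521×10^11 km³/s².
In km: r₁ = 1.55 × 1.496×10^8 = 2.3188×10^8 km; r₂ = 9.12 × 1.496×10^8 = 1.364352×10^9 km.
Semi-major axis of the transfer orbit: a_t = (2.3188×10^8 + 1.364352×10^9)/2 = 7.98116×10^8 km.
Circular speed at r₁: v₁ = √(μ/r₁) = √(1.32521×10^11/2.3188×10^8) = 23.91 km/s.
Transfer-orbit speed at r₁ (vis-viva): v_p = √[μ(2/r₁ − 1/a_t)] = 31.26 km/s.
First burn Δv₁ = |v_p − v₁| = 7.350 km/s.
At r₂, v₂ = √(μ/r₂) = 9.8555 km/s.
Transfer-orbit speed at r₂: v_a = √[μ(2/r₂ − 1/a_t)] = 5.3122 km/s.
Second burn Δv₂ = |v₂ − v_a| = 4.543 km/s.
Δv = Δv₁ + Δv₂ = 7.350 + 4.543 = 11.89 km/s.

Δv = 11.9 km/s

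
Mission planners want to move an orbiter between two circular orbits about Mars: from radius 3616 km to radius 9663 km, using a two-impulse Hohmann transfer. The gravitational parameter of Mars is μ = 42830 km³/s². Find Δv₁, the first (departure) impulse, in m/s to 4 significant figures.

Δv₁ = 710.3 m/s

Semi-major axis of the transfer orbit: a_t = (3616 + 9663)/2 = 6639.5 km.
Circular speed at r = 3616 km: v_c = √(μ/r) = 3.4416 km/s.
Vis-viva on the transfer ellipse at r = 3616 km gives v_t = √[μ(2/r − 1/a_t)] = 4.1519 km/s.
Δv₁ = |v_t − v_c| = |4.1519 − 3.4416| = 0.7103 km/s.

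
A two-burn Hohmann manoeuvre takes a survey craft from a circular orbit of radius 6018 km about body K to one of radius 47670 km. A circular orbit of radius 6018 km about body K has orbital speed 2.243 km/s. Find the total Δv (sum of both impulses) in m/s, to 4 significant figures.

From the circular-orbit relation v² = μ/r at r = 6018 km: μ = v²r = (2.243)² × 6018 = 30276.9 km³/s².
The Hohmann ellipse has a_t = (r₁ + r₂)/2 = 26844 km.
At r₁ the circular-orbit speed is v₁ = √(μ/r₁) = 2.243 km/s.
Transfer-orbit speed at r₁ (v² = μ(2/r − 1/a)): v_p = √[μ(2/r₁ − 1/a_t)] = 2.989 km/s.
First burn Δv₁ = |v_p − v₁| = 0.7460 km/s.
Circular speed at r₂: v₂ = √(μ/r₂) = 0.79695 km/s.
Transfer-orbit speed at r₂: v_a = √[μ(2/r₂ − 1/a_t)] = 0.37734 km/s.
Second burn Δv₂ = |v₂ − v_a| = 0.4196 km/s.
Total Δv = Δv₁ + Δv₂ = 1.166 km/s.

Δv = 1166 m/s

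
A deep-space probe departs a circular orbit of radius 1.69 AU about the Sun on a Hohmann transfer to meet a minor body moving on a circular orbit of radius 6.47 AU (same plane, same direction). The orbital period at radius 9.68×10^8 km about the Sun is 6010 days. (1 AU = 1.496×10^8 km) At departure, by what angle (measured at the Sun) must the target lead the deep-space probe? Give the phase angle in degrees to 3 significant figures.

φ = 89.9°

From Kepler's third law T² = 4π²r³/μ at r = 9.68×10^8 km, T = 6010 days = 6010 × 86400 s = 5.19264×10^8 s: μ = 4π²r³/T² = 1.32803×10^11 km³/s².
In km: r₁ = 1.69 × 1.496×10^8 = 2.52824×10^8 km; r₂ = 6.47 × 1.496×10^8 = 9.67912×10^8 km.
Semi-major axis of the transfer orbit: a_t = (2.52824×10^8 + 9.67912×10^8)/2 = 6.10368×10^8 km.
Transfer time t = π√(a_t³/μ) = 1.29997×10^8 s.
The target's mean motion on its circular orbit is ω₂ = √(μ/r₂³) = 1.21018×10^-8 rad/s.
Angle swept by the target during transfer: ω₂·t = 1.5732 rad = 90.14°.
The deep-space probe traverses 180° on the transfer ellipse, so the target must lead by 180° − 90.14° = 89.9°.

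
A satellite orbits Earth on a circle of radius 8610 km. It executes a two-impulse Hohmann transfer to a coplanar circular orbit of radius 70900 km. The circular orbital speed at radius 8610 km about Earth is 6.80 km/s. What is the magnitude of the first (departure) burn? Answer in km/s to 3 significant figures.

Δv₁ = 2.28 km/s

From the circular-orbit relation v² = μ/r at r = 8610 km: μ = v²r = (6.80)² × 8610 = 3.98126×10^5 km³/s².
The Hohmann ellipse has a_t = (r₁ + r₂)/2 = 39755 km.
On the circular orbit at r = 8610 km, v_c = √(μ/r) = 6.800 km/s.
Vis-viva on the transfer ellipse at r = 8610 km gives v_t = √[μ(2/r − 1/a_t)] = 9.081 km/s.
Δv₁ = |v_t − v_c| = |9.081 − 6.800| = 2.281 km/s.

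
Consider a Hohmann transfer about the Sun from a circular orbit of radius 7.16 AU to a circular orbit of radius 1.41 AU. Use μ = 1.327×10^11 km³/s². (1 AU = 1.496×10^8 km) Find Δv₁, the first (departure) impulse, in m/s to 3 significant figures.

In km: r₁ = 7.16 × 1.496×10^8 = 1.071136×10^9 km; r₂ = 1.41 × 1.496×10^8 = 2.10936×10^8 km.
Transfer-ellipse semi-major axis a_t = (r₁ + r₂)/2 = (1.071136×10^9 + 2.10936×10^8)/2 = 6.41036×10^8 km.
On the circular orbit at r = 1.071136×10^9 km, v_c = √(μ/r) = 11.1305 km/s.
Vis-viva on the transfer ellipse at r = 1.071136×10^9 km gives v_t = √[μ(2/r − 1/a_t)] = 6.38480 km/s.
Δv₁ = |v_t − v_c| = |6.38480 − 11.1305| = 4.746 km/s.

Δv₁ = 4750 m/s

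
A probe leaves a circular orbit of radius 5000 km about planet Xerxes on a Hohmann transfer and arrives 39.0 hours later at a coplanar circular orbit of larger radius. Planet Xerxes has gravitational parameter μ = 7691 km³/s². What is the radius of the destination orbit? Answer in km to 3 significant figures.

r₂ = 44700 km

Transfer time t = 39.0 hours = 1.404×10^5 s, and t = π√(a_t³/μ).
So a_t = (μ t²/π²)^(1/3) = (7691 × (1.404×10^5)² / π²)^(1/3) = 24858 km.
Since a_t = (r₁ + r₂)/2, r₂ = 2a_t − r₁ = 2×24858 − 5000 = 44716 km.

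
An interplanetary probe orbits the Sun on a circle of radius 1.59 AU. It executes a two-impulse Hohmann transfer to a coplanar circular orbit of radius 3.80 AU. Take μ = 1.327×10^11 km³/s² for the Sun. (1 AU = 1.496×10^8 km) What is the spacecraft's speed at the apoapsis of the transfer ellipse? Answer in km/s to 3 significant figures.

v = 11.7 km/s

In km: r₁ = 1.59 × 1.496×10^8 = 2.37864×10^8 km; r₂ = 3.80 × 1.496×10^8 = 5.6848×10^8 km.
The Hohmann ellipse has a_t = (r₁ + r₂)/2 = 4.03172×10^8 km.
At apoapsis, r = 5.6848×10^8 km.
From the vis-viva equation, v = √[μ(2/r − 1/a_t)] = 11.74 km/s.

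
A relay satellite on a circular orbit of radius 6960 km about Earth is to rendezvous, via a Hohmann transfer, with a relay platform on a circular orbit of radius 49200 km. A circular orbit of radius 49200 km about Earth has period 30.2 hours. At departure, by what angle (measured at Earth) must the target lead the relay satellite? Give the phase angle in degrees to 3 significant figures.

φ = 102°

From Kepler's third law T² = 4π²r³/μ at r = 49200 km, T = 30.2 hours = 30.2 × 3600 s = 1.0872×10^5 s: μ = 4π²r³/T² = 3.97774×10^5 km³/s².
Transfer-ellipse semi-major axis a_t = (r₁ + r₂)/2 = (6960 + 49200)/2 = 28080 km.
The half-period of the transfer ellipse is t = π√(a_t³/μ) = 23440 s.
Target angular speed ω₂ = √(μ/r₂³) = 5.779×10^-5 rad/s.
Angle swept by the target during transfer: ω₂·t = 1.3546 rad = 77.61°.
The relay satellite traverses 180° on the transfer ellipse, so the target must lead by 180° − 77.61° = 102°.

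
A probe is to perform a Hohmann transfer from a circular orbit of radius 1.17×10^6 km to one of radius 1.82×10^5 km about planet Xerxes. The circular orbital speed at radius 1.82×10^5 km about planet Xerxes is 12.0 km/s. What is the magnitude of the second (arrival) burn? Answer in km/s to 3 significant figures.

Δv₂ = 3.79 km/s

From the circular-orbit relation v² = μ/r at r = 1.82×10^5 km: μ = v²r = (12.0)² × 1.82×10^5 = 2.62080×10^7 km³/s².
Semi-major axis of the transfer orbit: a_t = (1.170×10^6 + 1.820×10^5)/2 = 6.760×10^5 km.
Circular speed at r = 1.820×10^5 km: v_c = √(μ/r) = 12.000 km/s.
Vis-viva on the transfer ellipse at r = 1.820×10^5 km gives v_t = √[μ(2/r − 1/a_t)] = 15.787 km/s.
Δv₂ = |v_t − v_c| = |15.787 − 12.000| = 3.787 km/s.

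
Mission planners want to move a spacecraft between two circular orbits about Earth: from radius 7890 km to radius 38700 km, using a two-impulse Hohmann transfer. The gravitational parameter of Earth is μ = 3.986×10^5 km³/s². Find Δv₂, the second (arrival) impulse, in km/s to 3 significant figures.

The Hohmann ellipse has a_t = (r₁ + r₂)/2 = 23295 km.
Circular speed at r = 38700 km: v_c = √(μ/r) = 3.20932 km/s.
Transfer-orbit speed at the same r (vis-viva, a = a_t): v_t = √[μ(2/r − 1/a_t)] = 1.86776 km/s.
Δv₂ = |v_t − v_c| = |1.86776 − 3.20932| = 1.342 km/s.

Δv₂ = 1.34 km/s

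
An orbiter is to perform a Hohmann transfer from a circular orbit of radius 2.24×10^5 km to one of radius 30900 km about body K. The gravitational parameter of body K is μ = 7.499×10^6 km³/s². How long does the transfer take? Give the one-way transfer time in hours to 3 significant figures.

t = 14.5 hours

The Hohmann ellipse has a_t = (r₁ + r₂)/2 = 1.2745×10^5 km.
Transfer time t = π√(a_t³/μ) = π√((1.2745×10^5)³ / 7.499×10^6) = 52200 s.
Converting: 52200 s ÷ 3600 s/hour = 14.5 hours.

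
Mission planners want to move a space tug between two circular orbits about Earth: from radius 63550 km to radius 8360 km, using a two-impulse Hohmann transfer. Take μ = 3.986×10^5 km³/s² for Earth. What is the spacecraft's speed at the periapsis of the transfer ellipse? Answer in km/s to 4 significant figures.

v = 9.180 km/s

The Hohmann ellipse has a_t = (r₁ + r₂)/2 = 35955 km.
The periapsis of the transfer ellipse is at r = 8360 km.
From the vis-viva equation, v = √[μ(2/r − 1/a_t)] = 9.180 km/s.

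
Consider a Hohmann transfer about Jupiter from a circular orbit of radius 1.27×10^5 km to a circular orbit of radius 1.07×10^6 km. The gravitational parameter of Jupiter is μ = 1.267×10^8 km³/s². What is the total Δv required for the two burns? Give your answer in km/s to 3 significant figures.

Δv = 16.5 km/s

The Hohmann ellipse has a_t = (r₁ + r₂)/2 = 5.985×10^5 km.
At r₁ the circular-orbit speed is v₁ = √(μ/r₁) = 31.585 km/s.
Transfer-orbit speed at r₁ (vis-viva equation): v_p = √[μ(2/r₁ − 1/a_t)] = 42.232 km/s.
First burn Δv₁ = |v_p − v₁| = 10.65 km/s.
Circular speed at r₂: v₂ = √(μ/r₂) = 10.882 km/s.
Transfer-orbit speed at r₂: v_a = √[μ(2/r₂ − 1/a_t)] = 5.0126 km/s.
Second burn Δv₂ = |v₂ − v_a| = 5.869 km/s.
Total Δv = Δv₁ + Δv₂ = 16.52 km/s.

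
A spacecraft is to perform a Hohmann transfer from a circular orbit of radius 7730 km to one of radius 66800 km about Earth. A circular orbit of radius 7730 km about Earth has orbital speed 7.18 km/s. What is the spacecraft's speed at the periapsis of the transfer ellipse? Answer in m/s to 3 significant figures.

From the circular-orbit relation v² = μ/r at r = 7730 km: μ = v²r = (7.18)² × 7730 = 3.98500×10^5 km³/s².
Transfer-ellipse semi-major axis a_t = (r₁ + r₂)/2 = (7730 + 66800)/2 = 37265 km.
The periapsis of the transfer ellipse is at r = 7730 km.
From the vis-viva equation, v = √[μ(2/r − 1/a_t)] = 9.613 km/s.

v = 9610 m/s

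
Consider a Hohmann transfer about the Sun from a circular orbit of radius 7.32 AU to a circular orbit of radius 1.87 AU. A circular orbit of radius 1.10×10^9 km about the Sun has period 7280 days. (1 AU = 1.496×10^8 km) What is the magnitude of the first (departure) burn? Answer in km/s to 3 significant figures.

Δv₁ = 3.99 km/s

From Kepler's third law T² = 4π²r³/μ at r = 1.10×10^9 km, T = 7280 days = 7280 × 86400 s = 6.28992×10^8 s: μ = 4π²r³/T² = 1.32815×10^11 km³/s².
In km: r₁ = 7.32 × 1.496×10^8 = 1.095072×10^9 km; r₂ = 1.87 × 1.496×10^8 = 2.79752×10^8 km.
Transfer-ellipse semi-major axis a_t = (r₁ + r₂)/2 = (1.095072×10^9 + 2.79752×10^8)/2 = 6.87412×10^8 km.
Circular speed at r = 1.095072×10^9 km: v_c = √(μ/r) = 11.013 km/s.
Transfer-orbit speed at the same r (vis-viva, a = a_t): v_t = √[μ(2/r − 1/a_t)] = 7.0256 km/s.
Δv₁ = |v_t − v_c| = |7.0256 − 11.013| = 3.987 km/s.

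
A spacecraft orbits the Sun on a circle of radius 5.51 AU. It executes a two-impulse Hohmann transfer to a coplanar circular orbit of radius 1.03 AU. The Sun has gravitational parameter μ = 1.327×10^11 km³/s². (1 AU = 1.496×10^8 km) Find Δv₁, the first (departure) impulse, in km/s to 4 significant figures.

Δv₁ = 5.567 km/s

In km: r₁ = 5.51 × 1.496×10^8 = 8.24296×10^8 km; r₂ = 1.03 × 1.496×10^8 = 1.54088×10^8 km.
Transfer-ellipse semi-major axis a_t = (r₁ + r₂)/2 = (8.24296×10^8 + 1.54088×10^8)/2 = 4.89192×10^8 km.
Circular speed at r = 8.24296×10^8 km: v_c = √(μ/r) = 12.688 km/s.
Transfer-orbit speed at the same r (vis-viva, a = a_t): v_t = √[μ(2/r − 1/a_t)] = 7.1210 km/s.
Δv₁ = |v_t − v_c| = |7.1210 − 12.688| = 5.567 km/s.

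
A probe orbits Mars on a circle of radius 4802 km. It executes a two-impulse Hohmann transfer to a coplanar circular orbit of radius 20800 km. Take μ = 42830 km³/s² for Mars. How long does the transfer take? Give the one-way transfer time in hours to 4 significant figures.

The Hohmann ellipse has a_t = (r₁ + r₂)/2 = 12801 km.
Transfer time t = π√(a_t³/μ) = π√((12801)³ / 42830) = 21986 s.
Converting: 21986 s ÷ 3600 s/hour = 6.107 hours.

t = 6.107 hours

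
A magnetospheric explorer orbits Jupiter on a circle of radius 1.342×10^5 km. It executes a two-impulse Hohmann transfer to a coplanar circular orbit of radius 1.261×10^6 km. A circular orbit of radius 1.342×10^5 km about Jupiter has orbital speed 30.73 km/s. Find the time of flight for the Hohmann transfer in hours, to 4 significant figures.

From the circular-orbit relation v² = μ/r at r = 1.342×10^5 km: μ = v²r = (30.73)² × 1.342×10^5 = 1.26729×10^8 km³/s².
The Hohmann ellipse has a_t = (r₁ + r₂)/2 = 6.976×10^5 km.
By Kepler's third law the transfer-orbit period is T = 2π√(a_t³/μ), so t = T/2 = 1.626×10^5 s.
Converting: 1.626×10^5 s ÷ 3600 s/hour = 45.17 hours.

t = 45.17 hours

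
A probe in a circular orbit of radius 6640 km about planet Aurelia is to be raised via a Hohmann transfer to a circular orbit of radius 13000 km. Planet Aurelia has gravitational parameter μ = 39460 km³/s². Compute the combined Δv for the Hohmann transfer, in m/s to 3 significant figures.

The Hohmann ellipse has a_t = (r₁ + r₂)/2 = 9820 km.
At r₁ the circular-orbit speed is v₁ = √(μ/r₁) = 2.4378 km/s.
Transfer-orbit speed at r₁ (vis-viva equation): v_p = √[μ(2/r₁ − 1/a_t)] = 2.8049 km/s.
First burn Δv₁ = |v_p − v₁| = 0.3671 km/s.
At r₂, v₂ = √(μ/r₂) = 1.7422 km/s.
Transfer-orbit speed at r₂: v_a = √[μ(2/r₂ − 1/a_t)] = 1.4326 km/s.
Second burn Δv₂ = |v₂ − v_a| = 0.3096 km/s.
Total Δv = Δv₁ + Δv₂ = 0.6767 km/s.

Δv = 677 m/s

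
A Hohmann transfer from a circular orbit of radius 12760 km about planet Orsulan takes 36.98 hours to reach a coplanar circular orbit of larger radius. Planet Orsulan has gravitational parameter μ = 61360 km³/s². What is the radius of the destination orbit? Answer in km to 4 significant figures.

Transfer time t = 36.98 hours = 1.33128×10^5 s, and t = π√(a_t³/μ).
So a_t = (μ t²/π²)^(1/3) = (61360 × (1.33128×10^5)² / π²)^(1/3) = 47941 km.
Since a_t = (r₁ + r₂)/2, r₂ = 2a_t − r₁ = 2×47941 − 12760 = 83122 km.

r₂ = 83120 km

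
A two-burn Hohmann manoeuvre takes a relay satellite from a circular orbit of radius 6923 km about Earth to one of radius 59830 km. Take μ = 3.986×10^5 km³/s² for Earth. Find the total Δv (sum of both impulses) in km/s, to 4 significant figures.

Transfer-ellipse semi-major axis a_t = (r₁ + r₂)/2 = (6923 + 59830)/2 = 33376.5 km.
Circular speed at r₁: v₁ = √(μ/r₁) = √(3.986×10^5/6923) = 7.5879 km/s.
On the transfer ellipse at r₁, vis-viva equation gives v_p = √[μ(2/r₁ − 1/a_t)] = 10.159 km/s.
First burn Δv₁ = |v_p − v₁| = 2.571 km/s.
At r₂, v₂ = √(μ/r₂) = 2.5811 km/s.
Transfer-orbit speed at r₂: v_a = √[μ(2/r₂ − 1/a_t)] = 1.1755 km/s.
Second burn Δv₂ = |v₂ − v_a| = 1.406 km/s.
Δv = Δv₁ + Δv₂ = 2.571 + 1.406 = 3.977 km/s.

Δv = 3.977 km/s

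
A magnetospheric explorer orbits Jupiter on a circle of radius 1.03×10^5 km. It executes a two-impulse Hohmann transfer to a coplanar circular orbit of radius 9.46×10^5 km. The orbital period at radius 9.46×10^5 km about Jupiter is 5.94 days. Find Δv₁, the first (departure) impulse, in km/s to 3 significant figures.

Δv₁ = 12.0 km/s

From Kepler's third law T² = 4π²r³/μ at r = 9.46×10^5 km, T = 5.94 days = 5.94 × 86400 s = 5.13216×10^5 s: μ = 4π²r³/T² = 1.26892×10^8 km³/s².
Semi-major axis of the transfer orbit: a_t = (1.030×10^5 + 9.460×10^5)/2 = 5.245×10^5 km.
On the circular orbit at r = 1.030×10^5 km, v_c = √(μ/r) = 35.10 km/s.
Vis-viva on the transfer ellipse at r = 1.030×10^5 km gives v_t = √[μ(2/r − 1/a_t)] = 47.14 km/s.
Δv₁ = |v_t − v_c| = |47.14 − 35.10| = 12.04 km/s.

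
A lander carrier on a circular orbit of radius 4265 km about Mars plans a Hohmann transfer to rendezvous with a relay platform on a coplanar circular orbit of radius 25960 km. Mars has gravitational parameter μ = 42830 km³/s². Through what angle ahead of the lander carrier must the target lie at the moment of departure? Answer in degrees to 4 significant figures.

Transfer-ellipse semi-major axis a_t = (r₁ + r₂)/2 = (4265 + 25960)/2 = 15112.5 km.
Transfer time t = π√(a_t³/μ) = 28202.0 s.
The target's mean motion on its circular orbit is ω₂ = √(μ/r₂³) = 4.94786×10^-5 rad/s.
Angle swept by the target during transfer: ω₂·t = 1.3953955 rad = 79.9503°.
The lander carrier traverses 180° on the transfer ellipse, so the target must lead by 180° − 79.9503° = 100.0°.

φ = 100.0°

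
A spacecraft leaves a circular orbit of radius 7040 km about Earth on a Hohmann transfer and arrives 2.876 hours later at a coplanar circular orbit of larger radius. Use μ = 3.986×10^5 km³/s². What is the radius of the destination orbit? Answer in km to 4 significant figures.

Transfer time t = 2.876 hours = 10353.6 s, and t = π√(a_t³/μ).
So a_t = (μ t²/π²)^(1/3) = (3.986×10^5 × (10353.6)² / π²)^(1/3) = 16298 km.
Since a_t = (r₁ + r₂)/2, r₂ = 2a_t − r₁ = 2×16298 − 7040 = 25556 km.

r₂ = 25560 km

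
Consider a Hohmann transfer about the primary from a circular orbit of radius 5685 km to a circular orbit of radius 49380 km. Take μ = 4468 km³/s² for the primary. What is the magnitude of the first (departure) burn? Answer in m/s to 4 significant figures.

The Hohmann ellipse has a_t = (r₁ + r₂)/2 = 27532.5 km.
On the circular orbit at r = 5685 km, v_c = √(μ/r) = 0.886526 km/s.
Vis-viva on the transfer ellipse at r = 5685 km gives v_t = √[μ(2/r − 1/a_t)] = 1.18726 km/s.
Δv₁ = |v_t − v_c| = |1.18726 − 0.886526| = 0.3007 km/s.

Δv₁ = 300.7 m/s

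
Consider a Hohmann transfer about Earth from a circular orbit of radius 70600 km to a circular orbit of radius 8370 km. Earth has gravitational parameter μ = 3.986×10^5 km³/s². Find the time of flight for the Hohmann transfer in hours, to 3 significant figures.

Transfer-ellipse semi-major axis a_t = (r₁ + r₂)/2 = (70600 + 8370)/2 = 39485 km.
Half the transfer-orbit period gives t = π√(a_t³/μ) = 39040 s.
Converting: 39040 s ÷ 3600 s/hour = 10.8 hours.

t = 10.8 hours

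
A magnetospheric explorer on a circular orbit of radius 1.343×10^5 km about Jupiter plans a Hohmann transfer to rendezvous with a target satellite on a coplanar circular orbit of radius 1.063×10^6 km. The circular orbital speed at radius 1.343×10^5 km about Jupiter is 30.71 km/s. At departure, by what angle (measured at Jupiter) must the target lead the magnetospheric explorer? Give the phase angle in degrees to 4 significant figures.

From the circular-orbit relation v² = μ/r at r = 1.343×10^5 km: μ = v²r = (30.71)² × 1.343×10^5 = 1.26659×10^8 km³/s².
Semi-major axis of the transfer orbit: a_t = (1.343×10^5 + 1.063×10^6)/2 = 5.9865×10^5 km.
The half-period of the transfer ellipse is t = π√(a_t³/μ) = 1.29298×10^5 s.
Target angular speed ω₂ = √(μ/r₂³) = 1.02688×10^-5 rad/s.
Angle swept by the target during transfer: ω₂·t = 1.3277 rad = 76.07°.
Arrival is 180° from departure on the ellipse, so φ = 180° − 76.07° = 103.9°.

φ = 103.9°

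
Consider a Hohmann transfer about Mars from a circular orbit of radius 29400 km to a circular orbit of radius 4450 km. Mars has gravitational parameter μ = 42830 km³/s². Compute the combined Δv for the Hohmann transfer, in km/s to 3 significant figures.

The Hohmann ellipse has a_t = (r₁ + r₂)/2 = 16925 km.
Circular speed at r₁: v₁ = √(μ/r₁) = √(42830/29400) = 1.207 km/s.
Transfer-orbit speed at r₁ (vis-viva equation): v_a = √[μ(2/r₁ − 1/a_t)] = 0.6189 km/s.
First burn Δv₁ = |v_a − v₁| = 0.5881 km/s.
Circular speed at r₂: v₂ = √(μ/r₂) = 3.1024 km/s.
Transfer-orbit speed at r₂: v_p = √[μ(2/r₂ − 1/a_t)] = 4.0889 km/s.
Second burn Δv₂ = |v₂ − v_p| = 0.9865 km/s.
Δv = Δv₁ + Δv₂ = 0.5881 + 0.9865 = 1.575 km/s.

Δv = 1.57 km/s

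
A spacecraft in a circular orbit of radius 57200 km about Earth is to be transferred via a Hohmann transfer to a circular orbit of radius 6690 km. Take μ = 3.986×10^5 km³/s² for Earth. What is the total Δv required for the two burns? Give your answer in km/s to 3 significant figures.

Semi-major axis of the transfer orbit: a_t = (57200 + 6690)/2 = 31945 km.
At r₁ the circular-orbit speed is v₁ = √(μ/r₁) = 2.640 km/s.
On the transfer ellipse at r₁, vis-viva gives v_a = √[μ(2/r₁ − 1/a_t)] = 1.208 km/s.
First burn Δv₁ = |v_a − v₁| = 1.432 km/s.
At r₂, v₂ = √(μ/r₂) = 7.7189 km/s.
Transfer-orbit speed at r₂: v_p = √[μ(2/r₂ − 1/a_t)] = 10.329 km/s.
Second burn Δv₂ = |v₂ − v_p| = 2.610 km/s.
Δv = Δv₁ + Δv₂ = 1.432 + 2.610 = 4.042 km/s.

Δv = 4.04 km/s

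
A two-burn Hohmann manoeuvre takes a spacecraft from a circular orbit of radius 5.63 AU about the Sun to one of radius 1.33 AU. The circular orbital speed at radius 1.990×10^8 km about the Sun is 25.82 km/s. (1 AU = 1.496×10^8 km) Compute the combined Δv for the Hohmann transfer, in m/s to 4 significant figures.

Δv = 11810 m/s

From the circular-orbit relation v² = μ/r at r = 1.990×10^8 km: μ = v²r = (25.82)² × 1.990×10^8 = 1.32668×10^11 km³/s².
In km: r₁ = 5.63 × 1.496×10^8 = 8.42248×10^8 km; r₂ = 1.33 × 1.496×10^8 = 1.98968×10^8 km.
Transfer-ellipse semi-major axis a_t = (r₁ + r₂)/2 = (8.42248×10^8 + 1.98968×10^8)/2 = 5.20608×10^8 km.
At r₁ the circular-orbit speed is v₁ = √(μ/r₁) = 12.551 km/s.
Transfer-orbit speed at r₁ (v² = μ(2/r − 1/a)): v_a = √[μ(2/r₁ − 1/a_t)] = 7.7589 km/s.
First burn Δv₁ = |v_a − v₁| = 4.792 km/s.
At r₂, v₂ = √(μ/r₂) = 25.822 km/s.
Transfer-orbit speed at r₂: v_p = √[μ(2/r₂ − 1/a_t)] = 32.844 km/s.
Second burn Δv₂ = |v₂ − v_p| = 7.022 km/s.
Δv = Δv₁ + Δv₂ = 4.792 + 7.022 = 11.81 km/s.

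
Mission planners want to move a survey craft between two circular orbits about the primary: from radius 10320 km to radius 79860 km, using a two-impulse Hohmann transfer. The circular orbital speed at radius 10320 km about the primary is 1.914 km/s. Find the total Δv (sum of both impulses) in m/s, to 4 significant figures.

Δv = 992.1 m/s

From the circular-orbit relation v² = μ/r at r = 10320 km: μ = v²r = (1.914)² × 10320 = 37806.2 km³/s².
The Hohmann ellipse has a_t = (r₁ + r₂)/2 = 45090 km.
At r₁ the circular-orbit speed is v₁ = √(μ/r₁) = 1.9140 km/s.
On the transfer ellipse at r₁, v² = μ(2/r − 1/a) gives v_p = √[μ(2/r₁ − 1/a_t)] = 2.5472 km/s.
First burn Δv₁ = |v_p − v₁| = 0.6332 km/s.
Circular speed at r₂: v₂ = √(μ/r₂) = 0.68805 km/s.
Transfer-orbit speed at r₂: v_a = √[μ(2/r₂ − 1/a_t)] = 0.32917 km/s.
Second burn Δv₂ = |v₂ − v_a| = 0.3589 km/s.
Total Δv = Δv₁ + Δv₂ = 0.9921 km/s.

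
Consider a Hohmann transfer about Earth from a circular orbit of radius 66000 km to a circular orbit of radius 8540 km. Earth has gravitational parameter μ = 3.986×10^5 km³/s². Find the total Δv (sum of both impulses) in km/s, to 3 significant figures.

Transfer-ellipse semi-major axis a_t = (r₁ + r₂)/2 = (66000 + 8540)/2 = 37270 km.
At r₁ the circular-orbit speed is v₁ = √(μ/r₁) = 2.4575 km/s.
Transfer-orbit speed at r₁ (vis-viva): v_a = √[μ(2/r₁ − 1/a_t)] = 1.1764 km/s.
First burn Δv₁ = |v_a − v₁| = 1.281 km/s.
Circular speed at r₂: v₂ = √(μ/r₂) = 6.83187 km/s.
Transfer-orbit speed at r₂: v_p = √[μ(2/r₂ − 1/a_t)] = 9.09143 km/s.
Second burn Δv₂ = |v₂ − v_p| = 2.260 km/s.
Total Δv = Δv₁ + Δv₂ = 3.541 km/s.

Δv = 3.54 km/s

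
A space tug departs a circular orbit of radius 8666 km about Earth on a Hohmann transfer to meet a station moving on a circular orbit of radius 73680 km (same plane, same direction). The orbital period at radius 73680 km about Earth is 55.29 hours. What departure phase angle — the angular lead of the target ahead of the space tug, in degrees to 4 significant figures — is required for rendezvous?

φ = 104.8°

From Kepler's third law T² = 4π²r³/μ at r = 73680 km, T = 55.29 hours = 55.29 × 3600 s = 1.99044×10^5 s: μ = 4π²r³/T² = 3.98575×10^5 km³/s².
Semi-major axis of the transfer orbit: a_t = (8666 + 73680)/2 = 41173 km.
Transfer time t = π√(a_t³/μ) = 41573 s.
The target's mean motion on its circular orbit is ω₂ = √(μ/r₂³) = 3.1567×10^-5 rad/s.
Angle swept by the target during transfer: ω₂·t = 1.3123 rad = 75.19°.
Arrival is 180° from departure on the ellipse, so φ = 180° − 75.19° = 104.8°.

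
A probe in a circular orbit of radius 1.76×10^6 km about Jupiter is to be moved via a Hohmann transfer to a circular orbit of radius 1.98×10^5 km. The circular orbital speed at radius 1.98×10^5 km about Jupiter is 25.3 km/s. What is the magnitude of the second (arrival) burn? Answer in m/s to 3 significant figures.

From the circular-orbit relation v² = μ/r at r = 1.98×10^5 km: μ = v²r = (25.3)² × 1.98×10^5 = 1.26738×10^8 km³/s².
The Hohmann ellipse has a_t = (r₁ + r₂)/2 = 9.790×10^5 km.
Circular speed at r = 1.980×10^5 km: v_c = √(μ/r) = 25.300 km/s.
Transfer-orbit speed at the same r (vis-viva, a = a_t): v_t = √[μ(2/r − 1/a_t)] = 33.922 km/s.
Δv₂ = |v_t − v_c| = |33.922 − 25.300| = 8.622 km/s.

Δv₂ = 8620 m/s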